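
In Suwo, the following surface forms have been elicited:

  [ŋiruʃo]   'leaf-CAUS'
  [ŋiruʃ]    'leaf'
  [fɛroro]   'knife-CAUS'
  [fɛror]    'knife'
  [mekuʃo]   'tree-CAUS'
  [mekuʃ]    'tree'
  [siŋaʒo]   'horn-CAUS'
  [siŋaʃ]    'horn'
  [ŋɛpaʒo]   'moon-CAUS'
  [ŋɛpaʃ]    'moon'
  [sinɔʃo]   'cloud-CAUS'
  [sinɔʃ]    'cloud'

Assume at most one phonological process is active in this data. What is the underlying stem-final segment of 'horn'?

/ʒ/

The root 'horn' surfaces as [siŋaʒo] and [siŋaʃ], with a stem-final [ʒ] ~ [ʃ] alternation.
The stem 'cloud' ([sinɔʃo], [sinɔʃ]) shows [ʃ] unchanged in both environments, so [ʃ] cannot be basic with [ʒ] derived before the CAUS suffix.
The alternation reflects word-final obstruent devoicing: voiced obstruents become voiceless word-finally. /ʒ/ is underlying.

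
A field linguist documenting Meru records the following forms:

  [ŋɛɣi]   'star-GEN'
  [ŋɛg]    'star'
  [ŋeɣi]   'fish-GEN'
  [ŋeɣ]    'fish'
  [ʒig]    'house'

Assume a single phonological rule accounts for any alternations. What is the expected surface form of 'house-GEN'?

The root 'star' surfaces as [ŋɛɣi] and [ŋɛg], with a stem-final [ɣ] ~ [g] alternation.
Compare 'fish', with invariant [ɣ] in [ŋeɣi] and [ŋeɣ]: an analysis with underlying /ɣ/ and a rule producing [g] in isolation would wrongly predict alternation here too.
Therefore /g/ is basic and [ɣ] is derived by intervocalic spirantization (voiced stops become fricatives between vowels).
From [ʒig] the stem 'house' is /ʒig/; between vowels this yields [ʒiɣi].

[ʒiɣi]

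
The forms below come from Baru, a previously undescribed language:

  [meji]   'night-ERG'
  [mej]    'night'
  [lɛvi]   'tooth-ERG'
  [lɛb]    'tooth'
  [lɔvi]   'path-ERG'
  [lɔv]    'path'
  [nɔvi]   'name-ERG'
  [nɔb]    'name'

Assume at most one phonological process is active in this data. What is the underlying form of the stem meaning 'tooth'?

'tooth' shows [v] ~ [b] at the end of the stem ([lɛvi] vs [lɛb]).
Compare 'path', with invariant [v] in [lɔvi] and [lɔv]: an analysis with underlying /v/ and a rule producing [b] in isolation would wrongly predict alternation here too.
So /b/ is underlying, and a rule of intervocalic spirantization — voiced stops become fricatives between vowels — gives [v].
Hence 'tooth' is /lɛb/ underlyingly.

/lɛb/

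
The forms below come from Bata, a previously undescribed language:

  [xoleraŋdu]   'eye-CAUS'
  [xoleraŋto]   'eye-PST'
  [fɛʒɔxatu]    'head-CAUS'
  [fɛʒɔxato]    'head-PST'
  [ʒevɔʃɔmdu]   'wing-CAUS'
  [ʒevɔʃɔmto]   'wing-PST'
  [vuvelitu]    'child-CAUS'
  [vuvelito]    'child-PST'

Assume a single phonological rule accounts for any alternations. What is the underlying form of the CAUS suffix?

/-du/

The CAUS suffix surfaces as [-du] and [-tu], depending on the final segment of the stem.
The PST suffix, which begins with [t], is invariant after every stem; so [t] is not altered by any rule here.
So the underlying form is /-du/, and voiced stops become voiceless after a vowel.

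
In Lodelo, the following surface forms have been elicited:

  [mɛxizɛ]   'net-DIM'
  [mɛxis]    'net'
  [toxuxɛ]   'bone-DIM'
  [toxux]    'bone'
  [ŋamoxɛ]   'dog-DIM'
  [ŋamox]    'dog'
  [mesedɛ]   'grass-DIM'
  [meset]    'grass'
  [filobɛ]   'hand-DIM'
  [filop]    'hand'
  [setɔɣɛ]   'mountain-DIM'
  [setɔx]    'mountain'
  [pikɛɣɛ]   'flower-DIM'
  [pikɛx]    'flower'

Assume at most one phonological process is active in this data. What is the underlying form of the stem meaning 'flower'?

/pikɛɣ/

'flower' shows [ɣ] ~ [x] at the end of the stem ([pikɛɣɛ] vs [pikɛx]).
If /x/ were underlying and a rule turned it into [ɣ] before the DIM suffix, 'bone' would also alternate; but it has [x] in both [toxuxɛ] and [toxux].
Therefore /ɣ/ is basic and [x] is derived by word-final obstruent devoicing (voiced obstruents become voiceless word-finally).
Hence 'flower' is /pikɛɣ/ underlyingly.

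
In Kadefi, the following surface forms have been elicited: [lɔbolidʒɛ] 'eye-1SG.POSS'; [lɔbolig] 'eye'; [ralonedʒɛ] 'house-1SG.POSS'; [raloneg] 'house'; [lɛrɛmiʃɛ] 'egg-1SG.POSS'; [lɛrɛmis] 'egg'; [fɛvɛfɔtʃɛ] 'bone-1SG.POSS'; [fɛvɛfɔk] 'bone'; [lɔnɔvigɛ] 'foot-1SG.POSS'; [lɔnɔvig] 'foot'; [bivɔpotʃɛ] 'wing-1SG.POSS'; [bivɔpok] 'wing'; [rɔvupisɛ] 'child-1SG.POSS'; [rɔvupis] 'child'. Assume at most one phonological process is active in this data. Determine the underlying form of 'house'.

The root 'house' surfaces as [ralonedʒɛ] and [raloneg], with a stem-final [dʒ] ~ [g] alternation.
If /g/ were underlying and a rule turned it into [dʒ] before the 1SG.POSS suffix, 'foot' would also alternate; but it has [g] in both [lɔnɔvigɛ] and [lɔnɔvig].
The underlying segment must be /dʒ/; palato-alveolar /tʃ/, /dʒ/ and /ʃ/ become [k], [g] and [s] when no front vowel follows, yielding [g] there.
The underlying form of 'house' is therefore /ralonedʒ/.

/ralonedʒ/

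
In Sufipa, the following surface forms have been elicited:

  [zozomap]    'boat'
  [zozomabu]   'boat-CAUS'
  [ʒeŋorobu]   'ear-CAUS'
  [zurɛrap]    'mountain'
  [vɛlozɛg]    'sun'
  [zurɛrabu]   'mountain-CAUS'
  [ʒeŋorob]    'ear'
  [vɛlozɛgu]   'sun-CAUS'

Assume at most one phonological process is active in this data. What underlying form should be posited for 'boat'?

/zozomap/

In [zozomabu] and [zozomap] the final segment of 'boat' alternates: [b] ~ [p].
The stem 'ear' ([ʒeŋorobu], [ʒeŋorob]) shows [b] unchanged in both environments, so [b] cannot be basic with [p] derived in isolation.
The alternation reflects intervocalic voicing: voiceless stops become voiced between vowels. /p/ is underlying.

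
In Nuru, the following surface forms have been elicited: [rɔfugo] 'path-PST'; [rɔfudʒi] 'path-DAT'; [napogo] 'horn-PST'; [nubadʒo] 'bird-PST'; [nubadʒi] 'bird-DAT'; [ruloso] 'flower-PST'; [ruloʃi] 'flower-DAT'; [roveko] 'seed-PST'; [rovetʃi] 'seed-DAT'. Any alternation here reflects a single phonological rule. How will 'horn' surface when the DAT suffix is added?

[napodʒi]

In [rɔfugo] and [rɔfudʒi] the final segment of 'path' alternates: [g] ~ [dʒ].
If /dʒ/ were underlying and a rule turned it into [g] before the PST suffix, 'bird' would also alternate; but it has [dʒ] in both [nubadʒo] and [nubadʒi].
The alternation reflects palatalization before a front vowel: /k/, /g/ and /s/ become palato-alveolar [tʃ], [dʒ] and [ʃ] before a front vowel. /g/ is underlying.
The one attested form of 'horn', [napogo], shows underlying /napog/. Applying the same rule before a front vowel gives [napodʒi].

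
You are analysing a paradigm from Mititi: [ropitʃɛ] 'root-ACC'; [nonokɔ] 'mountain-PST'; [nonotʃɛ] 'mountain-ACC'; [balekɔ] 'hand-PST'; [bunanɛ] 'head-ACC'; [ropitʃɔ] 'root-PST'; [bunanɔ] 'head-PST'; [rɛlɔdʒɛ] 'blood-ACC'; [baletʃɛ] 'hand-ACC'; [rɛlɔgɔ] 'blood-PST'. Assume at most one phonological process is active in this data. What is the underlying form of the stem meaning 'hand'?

The stem for 'hand' ends in [tʃ] in [baletʃɛ] but [k] in [balekɔ].
Compare 'root', with invariant [tʃ] in [ropitʃɛ] and [ropitʃɔ]: an analysis with underlying /tʃ/ and a rule producing [k] before the PST suffix would wrongly predict alternation here too.
The alternation reflects palatalization before a front vowel: /k/ and /g/ become palato-alveolar [tʃ] and [dʒ] before a front vowel. /k/ is underlying.

/balek/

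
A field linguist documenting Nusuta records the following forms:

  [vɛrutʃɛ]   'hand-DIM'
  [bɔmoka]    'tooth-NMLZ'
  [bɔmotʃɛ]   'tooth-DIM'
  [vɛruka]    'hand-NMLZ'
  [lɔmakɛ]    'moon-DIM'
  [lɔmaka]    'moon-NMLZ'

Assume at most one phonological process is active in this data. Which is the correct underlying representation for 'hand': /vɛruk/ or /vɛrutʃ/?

The stem for 'hand' ends in [k] in [vɛruka] but [tʃ] in [vɛrutʃɛ].
But 'moon' keeps [k] in both environments ([lɔmaka], [lɔmakɛ]), so there is no rule changing /k/ to [tʃ] before the DIM suffix.
Therefore /tʃ/ is basic and [k] is derived by depalatalization (palato-alveolar /tʃ/ becomes [k] when no front vowel follows).

/vɛrutʃ/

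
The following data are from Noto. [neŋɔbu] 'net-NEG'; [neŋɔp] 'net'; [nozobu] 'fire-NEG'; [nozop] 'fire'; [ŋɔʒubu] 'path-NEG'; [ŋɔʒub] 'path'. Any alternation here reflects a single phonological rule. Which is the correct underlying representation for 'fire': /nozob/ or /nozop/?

In [nozobu] and [nozop] the final segment of 'fire' alternates: [b] ~ [p].
Compare 'path', with invariant [b] in [ŋɔʒubu] and [ŋɔʒub]: an analysis with underlying /b/ and a rule producing [p] in isolation would wrongly predict alternation here too.
The underlying segment must be /p/; voiceless stops become voiced between vowels, yielding [b] there.

/nozop/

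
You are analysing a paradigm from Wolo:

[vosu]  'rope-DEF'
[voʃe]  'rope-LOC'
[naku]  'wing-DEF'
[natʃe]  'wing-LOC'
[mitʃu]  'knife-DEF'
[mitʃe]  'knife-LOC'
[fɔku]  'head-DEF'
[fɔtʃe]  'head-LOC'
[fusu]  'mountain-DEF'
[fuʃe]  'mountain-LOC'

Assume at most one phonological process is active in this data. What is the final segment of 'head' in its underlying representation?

/k/

'head' shows [k] ~ [tʃ] at the end of the stem ([fɔku] vs [fɔtʃe]).
The stem 'knife' ([mitʃu], [mitʃe]) shows [tʃ] unchanged in both environments, so [tʃ] cannot be basic with [k] derived before the DEF suffix.
So /k/ is underlying, and a rule of palatalization before a front vowel — /k/ and /s/ become palato-alveolar [tʃ] and [ʃ] before a front vowel — gives [tʃ].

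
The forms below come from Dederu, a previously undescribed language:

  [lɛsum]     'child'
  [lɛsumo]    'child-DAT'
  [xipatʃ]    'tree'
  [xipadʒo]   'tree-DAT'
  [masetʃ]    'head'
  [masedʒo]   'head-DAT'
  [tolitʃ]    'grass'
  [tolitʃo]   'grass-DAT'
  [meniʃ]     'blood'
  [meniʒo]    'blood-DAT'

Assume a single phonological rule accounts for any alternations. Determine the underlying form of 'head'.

/masedʒ/

'head' shows [tʃ] ~ [dʒ] at the end of the stem ([masetʃ] vs [masedʒo]).
If /tʃ/ were underlying and a rule turned it into [dʒ] before the DAT suffix, 'grass' would also alternate; but it has [tʃ] in both [tolitʃ] and [tolitʃo].
The underlying segment must be /dʒ/; voiced obstruents become voiceless word-finally, yielding [tʃ] there.
So 'head' = /masedʒ/.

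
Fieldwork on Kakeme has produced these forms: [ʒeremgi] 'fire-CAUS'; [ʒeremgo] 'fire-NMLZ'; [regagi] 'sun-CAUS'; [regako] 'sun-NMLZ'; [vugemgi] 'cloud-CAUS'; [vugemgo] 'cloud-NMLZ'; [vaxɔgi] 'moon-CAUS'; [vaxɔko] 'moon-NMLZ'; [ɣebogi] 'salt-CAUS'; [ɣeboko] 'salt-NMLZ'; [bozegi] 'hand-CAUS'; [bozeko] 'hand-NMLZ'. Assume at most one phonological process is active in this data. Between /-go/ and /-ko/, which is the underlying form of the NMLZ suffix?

/-ko/

The NMLZ suffix surfaces as [-go] and [-ko], depending on the final segment of the stem.
The CAUS suffix, which begins with [g], is invariant after every stem; so [g] is not altered by any rule here.
So the underlying form is /-ko/, and voiceless stops become voiced after a nasal.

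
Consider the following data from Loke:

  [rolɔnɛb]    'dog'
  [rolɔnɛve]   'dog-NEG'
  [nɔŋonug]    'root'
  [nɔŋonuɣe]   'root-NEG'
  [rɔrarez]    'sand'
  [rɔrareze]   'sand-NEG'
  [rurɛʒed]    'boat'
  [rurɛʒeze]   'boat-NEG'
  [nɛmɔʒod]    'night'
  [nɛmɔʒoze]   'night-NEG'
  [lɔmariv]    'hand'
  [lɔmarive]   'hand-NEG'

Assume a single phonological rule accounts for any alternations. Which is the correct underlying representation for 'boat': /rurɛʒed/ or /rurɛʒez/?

/rurɛʒed/

In [rurɛʒed] and [rurɛʒeze] the final segment of 'boat' alternates: [d] ~ [z].
The stem 'sand' ([rɔrarez], [rɔrareze]) shows [z] unchanged in both environments, so [z] cannot be basic with [d] derived in isolation.
The underlying segment must be /d/; voiced stops become fricatives between vowels, yielding [z] there.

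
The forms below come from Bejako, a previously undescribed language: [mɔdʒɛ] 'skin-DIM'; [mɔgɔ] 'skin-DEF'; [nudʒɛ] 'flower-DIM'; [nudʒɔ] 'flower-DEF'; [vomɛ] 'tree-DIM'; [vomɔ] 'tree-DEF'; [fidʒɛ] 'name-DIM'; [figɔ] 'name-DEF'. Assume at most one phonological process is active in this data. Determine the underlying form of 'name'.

'name' shows [dʒ] ~ [g] at the end of the stem ([fidʒɛ] vs [figɔ]).
If /dʒ/ were underlying and a rule turned it into [g] before the DEF suffix, 'flower' would also alternate; but it has [dʒ] in both [nudʒɛ] and [nudʒɔ].
So /g/ is underlying, and a rule of palatalization before a front vowel — /g/ becomes palato-alveolar [dʒ] before a front vowel — gives [dʒ].

/fig/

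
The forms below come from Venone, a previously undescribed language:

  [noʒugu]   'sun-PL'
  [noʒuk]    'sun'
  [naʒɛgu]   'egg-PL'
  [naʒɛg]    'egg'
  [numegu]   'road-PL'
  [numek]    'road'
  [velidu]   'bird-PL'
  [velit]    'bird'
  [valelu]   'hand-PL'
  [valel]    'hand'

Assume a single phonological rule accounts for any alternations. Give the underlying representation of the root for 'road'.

/numek/

The root 'road' surfaces as [numegu] and [numek], with a stem-final [g] ~ [k] alternation.
Compare 'egg', with invariant [g] in [naʒɛgu] and [naʒɛg]: an analysis with underlying /g/ and a rule producing [k] in isolation would wrongly predict alternation here too.
The alternation reflects intervocalic voicing: voiceless stops become voiced between vowels. /k/ is underlying.
Hence 'road' is /numek/ underlyingly.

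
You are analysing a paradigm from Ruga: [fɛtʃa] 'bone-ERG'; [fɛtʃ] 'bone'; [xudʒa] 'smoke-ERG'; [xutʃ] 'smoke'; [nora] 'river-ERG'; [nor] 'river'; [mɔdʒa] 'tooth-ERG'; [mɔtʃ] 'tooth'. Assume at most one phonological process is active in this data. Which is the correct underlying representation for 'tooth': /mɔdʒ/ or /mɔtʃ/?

'tooth' shows [dʒ] ~ [tʃ] at the end of the stem ([mɔdʒa] vs [mɔtʃ]).
But 'bone' keeps [tʃ] in both environments ([fɛtʃa], [fɛtʃ]), so there is no rule changing /tʃ/ to [dʒ] before the ERG suffix.
Therefore /dʒ/ is basic and [tʃ] is derived by word-final obstruent devoicing (voiced obstruents become voiceless word-finally).

/mɔdʒ/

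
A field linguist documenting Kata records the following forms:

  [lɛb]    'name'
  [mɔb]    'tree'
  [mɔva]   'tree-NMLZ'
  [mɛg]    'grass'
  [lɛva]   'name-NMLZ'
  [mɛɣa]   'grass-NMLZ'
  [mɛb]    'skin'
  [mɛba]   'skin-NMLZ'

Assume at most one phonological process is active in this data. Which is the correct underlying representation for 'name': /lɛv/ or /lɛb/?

/lɛv/

'name' shows [v] ~ [b] at the end of the stem ([lɛva] vs [lɛb]).
But 'skin' keeps [b] in both environments ([mɛba], [mɛb]), so there is no rule changing /b/ to [v] before the NMLZ suffix.
The alternation reflects word-final hardening: voiced fricatives become stops word-finally. /v/ is underlying.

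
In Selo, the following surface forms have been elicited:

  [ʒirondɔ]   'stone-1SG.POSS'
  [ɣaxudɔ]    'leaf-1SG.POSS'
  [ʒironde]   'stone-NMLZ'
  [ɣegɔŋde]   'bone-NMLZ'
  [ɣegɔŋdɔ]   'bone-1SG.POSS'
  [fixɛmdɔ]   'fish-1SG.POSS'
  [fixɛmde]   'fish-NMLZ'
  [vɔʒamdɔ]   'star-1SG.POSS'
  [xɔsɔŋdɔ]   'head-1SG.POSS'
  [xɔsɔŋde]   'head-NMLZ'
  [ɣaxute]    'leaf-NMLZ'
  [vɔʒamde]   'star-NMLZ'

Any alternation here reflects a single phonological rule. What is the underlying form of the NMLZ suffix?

The NMLZ morpheme has two allomorphs, [-de] and [-te].
By contrast the 1SG.POSS suffix keeps its initial [d] throughout — that segment must be underlying.
So the underlying form is /-te/, and voiceless stops become voiced after a nasal.

/-te/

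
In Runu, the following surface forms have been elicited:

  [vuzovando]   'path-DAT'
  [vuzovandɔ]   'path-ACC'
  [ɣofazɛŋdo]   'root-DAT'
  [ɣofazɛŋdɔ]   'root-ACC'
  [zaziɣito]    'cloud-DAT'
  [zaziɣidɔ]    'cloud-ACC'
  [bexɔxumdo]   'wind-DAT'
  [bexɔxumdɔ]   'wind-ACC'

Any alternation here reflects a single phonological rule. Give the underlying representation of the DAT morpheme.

/-to/

The DAT suffix surfaces as [-do] and [-to], depending on the final segment of the stem.
By contrast the ACC suffix keeps its initial [d] throughout — that segment must be underlying.
So the underlying form is /-to/, and voiceless stops become voiced after a nasal.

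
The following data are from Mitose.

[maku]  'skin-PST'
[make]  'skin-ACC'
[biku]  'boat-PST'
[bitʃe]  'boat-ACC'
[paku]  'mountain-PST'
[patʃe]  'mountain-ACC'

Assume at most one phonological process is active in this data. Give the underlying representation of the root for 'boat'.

The root 'boat' surfaces as [biku] and [bitʃe], with a stem-final [k] ~ [tʃ] alternation.
The stem 'skin' ([maku], [make]) shows [k] unchanged in both environments, so [k] cannot be basic with [tʃ] derived before the ACC suffix.
The alternation reflects depalatalization: palato-alveolar /tʃ/ becomes [k] when no front vowel follows. /tʃ/ is underlying.
Hence 'boat' is /bitʃ/ underlyingly.

/bitʃ/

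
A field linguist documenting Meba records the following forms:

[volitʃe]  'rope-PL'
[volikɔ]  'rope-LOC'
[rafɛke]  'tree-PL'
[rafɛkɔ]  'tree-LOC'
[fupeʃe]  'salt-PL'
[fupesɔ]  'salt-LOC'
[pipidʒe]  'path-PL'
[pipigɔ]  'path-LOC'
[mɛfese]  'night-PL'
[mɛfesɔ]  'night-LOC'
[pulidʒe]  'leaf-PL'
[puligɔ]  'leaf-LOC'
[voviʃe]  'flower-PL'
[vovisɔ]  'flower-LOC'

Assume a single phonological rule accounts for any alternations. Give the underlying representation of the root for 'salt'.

/fupeʃ/

The root 'salt' surfaces as [fupeʃe] and [fupesɔ], with a stem-final [ʃ] ~ [s] alternation.
The stem 'night' ([mɛfese], [mɛfesɔ]) shows [s] unchanged in both environments, so [s] cannot be basic with [ʃ] derived before the PL suffix.
So /ʃ/ is underlying, and a rule of depalatalization — palato-alveolar /tʃ/, /dʒ/ and /ʃ/ become [k], [g] and [s] when no front vowel follows — gives [s].
The underlying form of 'salt' is therefore /fupeʃ/.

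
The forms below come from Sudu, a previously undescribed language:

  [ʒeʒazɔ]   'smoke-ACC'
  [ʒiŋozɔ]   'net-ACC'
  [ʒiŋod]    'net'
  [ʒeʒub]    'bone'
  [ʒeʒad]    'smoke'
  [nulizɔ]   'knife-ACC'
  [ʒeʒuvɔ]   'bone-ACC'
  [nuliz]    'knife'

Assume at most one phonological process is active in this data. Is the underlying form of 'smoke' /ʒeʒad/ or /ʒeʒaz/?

/ʒeʒad/

In [ʒeʒad] and [ʒeʒazɔ] the final segment of 'smoke' alternates: [d] ~ [z].
Compare 'knife', with invariant [z] in [nuliz] and [nulizɔ]: an analysis with underlying /z/ and a rule producing [d] in isolation would wrongly predict alternation here too.
So /d/ is underlying, and a rule of intervocalic spirantization — voiced stops become fricatives between vowels — gives [z].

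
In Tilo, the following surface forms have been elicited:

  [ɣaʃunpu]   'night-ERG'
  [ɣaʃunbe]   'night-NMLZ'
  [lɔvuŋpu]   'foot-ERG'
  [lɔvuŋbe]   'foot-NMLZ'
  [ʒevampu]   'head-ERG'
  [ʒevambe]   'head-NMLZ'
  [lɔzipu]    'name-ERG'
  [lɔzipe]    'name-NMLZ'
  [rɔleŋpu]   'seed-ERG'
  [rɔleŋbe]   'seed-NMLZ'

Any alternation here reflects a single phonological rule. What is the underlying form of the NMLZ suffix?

The NMLZ morpheme has two allomorphs, [-be] and [-pe].
By contrast the ERG suffix keeps its initial [p] throughout — that segment must be underlying.
So the underlying form is /-be/, and voiced stops become voiceless after a vowel.

/-be/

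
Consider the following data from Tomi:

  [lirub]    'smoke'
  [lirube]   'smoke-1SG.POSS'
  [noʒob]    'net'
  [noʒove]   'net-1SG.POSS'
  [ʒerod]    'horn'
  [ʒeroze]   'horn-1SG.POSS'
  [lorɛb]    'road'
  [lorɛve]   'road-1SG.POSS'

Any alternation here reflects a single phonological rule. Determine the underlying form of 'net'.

/noʒov/

'net' shows [b] ~ [v] at the end of the stem ([noʒob] vs [noʒove]).
If /b/ were underlying and a rule turned it into [v] before the 1SG.POSS suffix, 'smoke' would also alternate; but it has [b] in both [lirub] and [lirube].
The underlying segment must be /v/; voiced fricatives become stops word-finally, yielding [b] there.
Hence 'net' is /noʒov/ underlyingly.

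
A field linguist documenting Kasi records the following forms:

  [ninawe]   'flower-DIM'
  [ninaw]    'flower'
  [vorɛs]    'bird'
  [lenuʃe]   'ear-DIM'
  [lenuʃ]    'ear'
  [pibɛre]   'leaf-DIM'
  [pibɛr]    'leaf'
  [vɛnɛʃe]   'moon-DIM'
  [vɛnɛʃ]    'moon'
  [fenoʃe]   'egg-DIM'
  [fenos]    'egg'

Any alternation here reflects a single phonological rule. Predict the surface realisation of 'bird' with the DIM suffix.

[vorɛʃe]

The stem for 'egg' ends in [ʃ] in [fenoʃe] but [s] in [fenos].
The stem 'ear' ([lenuʃe], [lenuʃ]) shows [ʃ] unchanged in both environments, so [ʃ] cannot be basic with [s] derived in isolation.
Therefore /s/ is basic and [ʃ] is derived by palatalization before a front vowel (/s/ becomes palato-alveolar [ʃ] before a front vowel).
The one attested form of 'bird', [vorɛs], shows underlying /vorɛs/. Applying the same rule before a front vowel gives [vorɛʃe].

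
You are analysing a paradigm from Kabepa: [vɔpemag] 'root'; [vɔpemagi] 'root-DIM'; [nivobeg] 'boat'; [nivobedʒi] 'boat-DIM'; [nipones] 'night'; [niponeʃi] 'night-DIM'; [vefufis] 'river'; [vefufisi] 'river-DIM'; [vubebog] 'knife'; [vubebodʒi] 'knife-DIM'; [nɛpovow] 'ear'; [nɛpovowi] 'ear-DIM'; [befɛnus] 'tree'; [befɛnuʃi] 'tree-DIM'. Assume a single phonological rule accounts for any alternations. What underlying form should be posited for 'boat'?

/nivobedʒ/

The stem for 'boat' ends in [g] in [nivobeg] but [dʒ] in [nivobedʒi].
If /g/ were underlying and a rule turned it into [dʒ] before the DIM suffix, 'root' would also alternate; but it has [g] in both [vɔpemag] and [vɔpemagi].
Therefore /dʒ/ is basic and [g] is derived by depalatalization (palato-alveolar /dʒ/ and /ʃ/ become [g] and [s] when no front vowel follows).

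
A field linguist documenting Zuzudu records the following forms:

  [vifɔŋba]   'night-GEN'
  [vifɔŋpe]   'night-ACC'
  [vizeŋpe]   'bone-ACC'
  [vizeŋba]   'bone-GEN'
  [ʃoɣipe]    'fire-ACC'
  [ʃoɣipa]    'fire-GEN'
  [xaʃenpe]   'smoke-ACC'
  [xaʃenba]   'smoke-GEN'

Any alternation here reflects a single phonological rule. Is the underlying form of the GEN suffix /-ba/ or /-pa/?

The GEN morpheme has two allomorphs, [-ba] and [-pa].
By contrast the ACC suffix keeps its initial [p] throughout — that segment must be underlying.
The GEN suffix is therefore /-ba/ underlyingly, with post-vocalic devoicing: voiced stops become voiceless after a vowel.

/-ba/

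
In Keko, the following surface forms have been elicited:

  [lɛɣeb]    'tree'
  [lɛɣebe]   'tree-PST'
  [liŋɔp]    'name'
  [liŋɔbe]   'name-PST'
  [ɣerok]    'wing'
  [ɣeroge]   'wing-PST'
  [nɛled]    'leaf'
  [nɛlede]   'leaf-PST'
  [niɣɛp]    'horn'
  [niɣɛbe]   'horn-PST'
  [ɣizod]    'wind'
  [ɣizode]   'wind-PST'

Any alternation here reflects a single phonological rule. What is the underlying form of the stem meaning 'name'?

/liŋɔp/

The root 'name' surfaces as [liŋɔp] and [liŋɔbe], with a stem-final [p] ~ [b] alternation.
Compare 'tree', with invariant [b] in [lɛɣeb] and [lɛɣebe]: an analysis with underlying /b/ and a rule producing [p] in isolation would wrongly predict alternation here too.
Therefore /p/ is basic and [b] is derived by intervocalic voicing (voiceless stops become voiced between vowels).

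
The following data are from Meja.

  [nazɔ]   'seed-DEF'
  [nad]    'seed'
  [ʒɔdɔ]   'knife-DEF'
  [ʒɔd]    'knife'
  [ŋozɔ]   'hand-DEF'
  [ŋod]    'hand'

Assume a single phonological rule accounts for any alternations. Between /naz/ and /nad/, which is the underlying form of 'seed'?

The stem for 'seed' ends in [z] in [nazɔ] but [d] in [nad].
Compare 'knife', with invariant [d] in [ʒɔdɔ] and [ʒɔd]: an analysis with underlying /d/ and a rule producing [z] before the DEF suffix would wrongly predict alternation here too.
The underlying segment must be /z/; voiced fricatives become stops word-finally, yielding [d] there.

/naz/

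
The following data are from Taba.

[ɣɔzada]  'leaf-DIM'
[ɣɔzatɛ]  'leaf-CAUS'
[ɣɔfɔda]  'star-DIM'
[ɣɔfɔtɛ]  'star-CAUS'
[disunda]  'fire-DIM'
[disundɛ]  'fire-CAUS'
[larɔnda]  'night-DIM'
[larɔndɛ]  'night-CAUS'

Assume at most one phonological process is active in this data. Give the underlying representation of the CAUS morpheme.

The CAUS suffix surfaces as [-dɛ] and [-tɛ], depending on the final segment of the stem.
The DIM suffix, which begins with [d], is invariant after every stem; so [d] is not altered by any rule here.
So the underlying form is /-tɛ/, and voiceless stops become voiced after a nasal.

/-tɛ/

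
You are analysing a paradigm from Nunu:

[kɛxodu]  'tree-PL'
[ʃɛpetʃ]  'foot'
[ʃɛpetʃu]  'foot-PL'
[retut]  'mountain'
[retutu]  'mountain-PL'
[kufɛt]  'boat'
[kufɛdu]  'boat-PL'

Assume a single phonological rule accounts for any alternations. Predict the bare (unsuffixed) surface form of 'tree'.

The stem for 'boat' ends in [t] in [kufɛt] but [d] in [kufɛdu].
If /t/ were underlying and a rule turned it into [d] before the PL suffix, 'mountain' would also alternate; but it has [t] in both [retut] and [retutu].
Therefore /d/ is basic and [t] is derived by word-final obstruent devoicing (voiced obstruents become voiceless word-finally).
From [kɛxodu] the stem 'tree' is /kɛxod/; word-finally this yields [kɛxot].

[kɛxot]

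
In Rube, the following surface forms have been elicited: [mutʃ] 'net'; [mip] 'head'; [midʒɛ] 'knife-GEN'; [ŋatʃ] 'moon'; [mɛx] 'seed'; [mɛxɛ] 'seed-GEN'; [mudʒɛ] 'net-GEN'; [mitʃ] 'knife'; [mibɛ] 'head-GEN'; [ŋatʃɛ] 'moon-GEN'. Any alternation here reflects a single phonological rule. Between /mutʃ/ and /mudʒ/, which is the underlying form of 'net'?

'net' shows [dʒ] ~ [tʃ] at the end of the stem ([mudʒɛ] vs [mutʃ]).
But 'moon' keeps [tʃ] in both environments ([ŋatʃɛ], [ŋatʃ]), so there is no rule changing /tʃ/ to [dʒ] before the GEN suffix.
So /dʒ/ is underlying, and a rule of word-final obstruent devoicing — voiced obstruents become voiceless word-finally — gives [tʃ].

/mudʒ/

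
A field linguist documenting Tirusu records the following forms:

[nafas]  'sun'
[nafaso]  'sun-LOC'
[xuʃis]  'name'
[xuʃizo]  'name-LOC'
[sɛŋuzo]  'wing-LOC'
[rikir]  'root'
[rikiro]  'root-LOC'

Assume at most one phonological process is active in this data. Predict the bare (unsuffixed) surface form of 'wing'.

The root 'name' surfaces as [xuʃis] and [xuʃizo], with a stem-final [s] ~ [z] alternation.
If /s/ were underlying and a rule turned it into [z] before the LOC suffix, 'sun' would also alternate; but it has [s] in both [nafas] and [nafaso].
The alternation reflects word-final obstruent devoicing: voiced obstruents become voiceless word-finally. /z/ is underlying.
The one attested form of 'wing', [sɛŋuzo], shows underlying /sɛŋuz/. Applying the same rule word-finally gives [sɛŋus].

[sɛŋus]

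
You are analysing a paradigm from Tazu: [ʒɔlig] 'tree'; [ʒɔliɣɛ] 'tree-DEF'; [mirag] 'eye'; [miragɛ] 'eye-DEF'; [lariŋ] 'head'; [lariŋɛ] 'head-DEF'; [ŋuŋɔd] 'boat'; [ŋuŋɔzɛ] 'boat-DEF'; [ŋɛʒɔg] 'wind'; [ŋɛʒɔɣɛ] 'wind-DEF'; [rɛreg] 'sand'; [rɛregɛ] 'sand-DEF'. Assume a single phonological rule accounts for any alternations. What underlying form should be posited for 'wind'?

/ŋɛʒɔɣ/

'wind' shows [g] ~ [ɣ] at the end of the stem ([ŋɛʒɔg] vs [ŋɛʒɔɣɛ]).
Compare 'sand', with invariant [g] in [rɛreg] and [rɛregɛ]: an analysis with underlying /g/ and a rule producing [ɣ] before the DEF suffix would wrongly predict alternation here too.
So /ɣ/ is underlying, and a rule of word-final hardening — voiced fricatives become stops word-finally — gives [g].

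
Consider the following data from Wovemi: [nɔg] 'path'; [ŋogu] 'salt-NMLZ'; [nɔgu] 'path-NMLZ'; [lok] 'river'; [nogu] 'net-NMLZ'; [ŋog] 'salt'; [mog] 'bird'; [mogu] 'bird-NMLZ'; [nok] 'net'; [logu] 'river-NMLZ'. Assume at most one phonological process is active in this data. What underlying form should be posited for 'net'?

/nok/

In [nogu] and [nok] the final segment of 'net' alternates: [g] ~ [k].
If /g/ were underlying and a rule turned it into [k] in isolation, 'salt' would also alternate; but it has [g] in both [ŋogu] and [ŋog].
The alternation reflects intervocalic voicing: voiceless stops become voiced between vowels. /k/ is underlying.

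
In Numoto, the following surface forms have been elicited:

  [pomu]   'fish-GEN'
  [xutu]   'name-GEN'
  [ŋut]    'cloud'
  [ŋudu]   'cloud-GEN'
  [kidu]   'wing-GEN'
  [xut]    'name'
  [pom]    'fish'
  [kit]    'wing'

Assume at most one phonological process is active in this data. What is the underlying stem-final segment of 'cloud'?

The stem for 'cloud' ends in [t] in [ŋut] but [d] in [ŋudu].
If /t/ were underlying and a rule turned it into [d] before the GEN suffix, 'name' would also alternate; but it has [t] in both [xut] and [xutu].
Therefore /d/ is basic and [t] is derived by word-final obstruent devoicing (voiced obstruents become voiceless word-finally).

/d/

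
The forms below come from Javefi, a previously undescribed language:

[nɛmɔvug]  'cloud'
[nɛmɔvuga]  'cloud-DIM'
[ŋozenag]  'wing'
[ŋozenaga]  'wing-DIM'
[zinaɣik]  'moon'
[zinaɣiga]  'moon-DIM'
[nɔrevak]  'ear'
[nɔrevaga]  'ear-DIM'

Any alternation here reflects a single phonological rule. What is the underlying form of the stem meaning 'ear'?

/nɔrevak/

'ear' shows [k] ~ [g] at the end of the stem ([nɔrevak] vs [nɔrevaga]).
Compare 'wing', with invariant [g] in [ŋozenag] and [ŋozenaga]: an analysis with underlying /g/ and a rule producing [k] in isolation would wrongly predict alternation here too.
The underlying segment must be /k/; voiceless stops become voiced between vowels, yielding [g] there.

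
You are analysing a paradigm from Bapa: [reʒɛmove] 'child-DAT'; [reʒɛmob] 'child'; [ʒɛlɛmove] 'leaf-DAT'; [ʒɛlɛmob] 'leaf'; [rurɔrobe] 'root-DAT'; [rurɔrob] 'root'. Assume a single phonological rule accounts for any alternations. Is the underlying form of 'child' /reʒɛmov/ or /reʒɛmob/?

The root 'child' surfaces as [reʒɛmove] and [reʒɛmob], with a stem-final [v] ~ [b] alternation.
Compare 'root', with invariant [b] in [rurɔrobe] and [rurɔrob]: an analysis with underlying /b/ and a rule producing [v] before the DAT suffix would wrongly predict alternation here too.
The underlying segment must be /v/; voiced fricatives become stops word-finally, yielding [b] there.

/reʒɛmov/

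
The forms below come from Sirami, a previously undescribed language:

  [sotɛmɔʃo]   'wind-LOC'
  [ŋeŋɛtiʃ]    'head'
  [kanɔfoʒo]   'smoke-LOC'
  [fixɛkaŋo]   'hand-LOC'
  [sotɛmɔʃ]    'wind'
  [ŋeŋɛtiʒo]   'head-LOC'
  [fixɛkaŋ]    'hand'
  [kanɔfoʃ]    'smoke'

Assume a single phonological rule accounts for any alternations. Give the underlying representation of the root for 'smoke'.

In [kanɔfoʃ] and [kanɔfoʒo] the final segment of 'smoke' alternates: [ʃ] ~ [ʒ].
Compare 'wind', with invariant [ʃ] in [sotɛmɔʃ] and [sotɛmɔʃo]: an analysis with underlying /ʃ/ and a rule producing [ʒ] before the LOC suffix would wrongly predict alternation here too.
The underlying segment must be /ʒ/; voiced obstruents become voiceless word-finally, yielding [ʃ] there.
The underlying form of 'smoke' is therefore /kanɔfoʒ/.

/kanɔfoʒ/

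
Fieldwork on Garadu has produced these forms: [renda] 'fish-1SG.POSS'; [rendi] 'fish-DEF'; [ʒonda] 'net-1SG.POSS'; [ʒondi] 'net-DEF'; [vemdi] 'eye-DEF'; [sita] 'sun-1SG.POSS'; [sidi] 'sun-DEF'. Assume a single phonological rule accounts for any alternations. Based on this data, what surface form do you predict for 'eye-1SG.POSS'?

[vemda]

The 1SG.POSS suffix surfaces as [-da] and [-ta], depending on the final segment of the stem.
By contrast the DEF suffix keeps its initial [d] throughout — that segment must be underlying.
So the underlying form is /-ta/, and voiceless stops become voiced after a nasal.
After 'eye', which ends in a nasal, the suffix surfaces as [-da], giving [vemda].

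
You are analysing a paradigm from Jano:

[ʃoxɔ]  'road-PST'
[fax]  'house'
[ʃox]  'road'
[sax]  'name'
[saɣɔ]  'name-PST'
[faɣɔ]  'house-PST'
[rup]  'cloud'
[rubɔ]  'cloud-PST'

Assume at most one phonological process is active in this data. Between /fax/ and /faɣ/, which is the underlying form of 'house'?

The stem for 'house' ends in [x] in [fax] but [ɣ] in [faɣɔ].
Compare 'road', with invariant [x] in [ʃox] and [ʃoxɔ]: an analysis with underlying /x/ and a rule producing [ɣ] before the PST suffix would wrongly predict alternation here too.
Therefore /ɣ/ is basic and [x] is derived by word-final obstruent devoicing (voiced obstruents become voiceless word-finally).

/faɣ/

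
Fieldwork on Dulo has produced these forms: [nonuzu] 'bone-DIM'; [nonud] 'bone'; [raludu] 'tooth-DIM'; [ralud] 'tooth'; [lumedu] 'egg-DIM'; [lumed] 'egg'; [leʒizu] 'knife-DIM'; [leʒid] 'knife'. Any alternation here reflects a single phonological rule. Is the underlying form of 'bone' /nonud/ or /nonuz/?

The root 'bone' surfaces as [nonuzu] and [nonud], with a stem-final [z] ~ [d] alternation.
If /d/ were underlying and a rule turned it into [z] before the DIM suffix, 'egg' would also alternate; but it has [d] in both [lumedu] and [lumed].
The alternation reflects word-final hardening: voiced fricatives become stops word-finally. /z/ is underlying.

/nonuz/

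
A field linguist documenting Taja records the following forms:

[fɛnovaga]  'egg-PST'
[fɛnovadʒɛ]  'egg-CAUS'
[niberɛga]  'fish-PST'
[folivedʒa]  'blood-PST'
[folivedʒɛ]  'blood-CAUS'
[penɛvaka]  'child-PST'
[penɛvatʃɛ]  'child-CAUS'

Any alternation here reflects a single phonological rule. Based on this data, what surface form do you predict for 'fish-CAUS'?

[niberɛdʒɛ]

The stem for 'egg' ends in [g] in [fɛnovaga] but [dʒ] in [fɛnovadʒɛ].
The stem 'blood' ([folivedʒa], [folivedʒɛ]) shows [dʒ] unchanged in both environments, so [dʒ] cannot be basic with [g] derived before the PST suffix.
So /g/ is underlying, and a rule of palatalization before a front vowel — /k/ and /g/ become palato-alveolar [tʃ] and [dʒ] before a front vowel — gives [dʒ].
From [niberɛga] the stem 'fish' is /niberɛg/; before a front vowel this yields [niberɛdʒɛ].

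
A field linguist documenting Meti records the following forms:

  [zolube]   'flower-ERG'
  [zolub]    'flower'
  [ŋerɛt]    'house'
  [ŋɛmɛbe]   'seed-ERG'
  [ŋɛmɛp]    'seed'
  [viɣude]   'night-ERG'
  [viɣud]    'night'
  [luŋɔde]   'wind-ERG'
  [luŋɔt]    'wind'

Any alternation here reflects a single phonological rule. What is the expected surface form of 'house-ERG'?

The stem for 'wind' ends in [d] in [luŋɔde] but [t] in [luŋɔt].
But 'night' keeps [d] in both environments ([viɣude], [viɣud]), so there is no rule changing /d/ to [t] in isolation.
The alternation reflects intervocalic voicing: voiceless stops become voiced between vowels. /t/ is underlying.
The one attested form of 'house', [ŋerɛt], shows underlying /ŋerɛt/. Applying the same rule between vowels gives [ŋerɛde].

[ŋerɛde]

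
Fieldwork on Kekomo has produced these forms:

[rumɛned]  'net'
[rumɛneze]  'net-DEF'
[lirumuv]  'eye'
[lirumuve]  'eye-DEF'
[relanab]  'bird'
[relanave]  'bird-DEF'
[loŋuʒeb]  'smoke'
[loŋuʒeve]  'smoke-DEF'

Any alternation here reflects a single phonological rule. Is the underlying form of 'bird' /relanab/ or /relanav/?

/relanab/

'bird' shows [b] ~ [v] at the end of the stem ([relanab] vs [relanave]).
But 'eye' keeps [v] in both environments ([lirumuv], [lirumuve]), so there is no rule changing /v/ to [b] in isolation.
The underlying segment must be /b/; voiced stops become fricatives between vowels, yielding [v] there.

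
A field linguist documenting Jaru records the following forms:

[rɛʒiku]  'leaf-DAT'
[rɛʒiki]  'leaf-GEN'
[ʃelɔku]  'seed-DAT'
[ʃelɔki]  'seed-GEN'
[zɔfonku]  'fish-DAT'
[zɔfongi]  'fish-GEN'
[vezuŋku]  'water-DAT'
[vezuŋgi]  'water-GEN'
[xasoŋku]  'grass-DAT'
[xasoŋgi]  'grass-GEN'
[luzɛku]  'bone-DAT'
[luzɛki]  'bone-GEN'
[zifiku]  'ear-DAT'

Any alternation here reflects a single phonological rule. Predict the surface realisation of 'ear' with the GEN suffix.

[zifiki]

The GEN suffix surfaces as [-gi] and [-ki], depending on the final segment of the stem.
By contrast the DAT suffix keeps its initial [k] throughout — that segment must be underlying.
So the underlying form is /-gi/, and voiced stops become voiceless after a vowel.
After 'ear', which ends in a vowel, the suffix surfaces as [-ki], giving [zifiki].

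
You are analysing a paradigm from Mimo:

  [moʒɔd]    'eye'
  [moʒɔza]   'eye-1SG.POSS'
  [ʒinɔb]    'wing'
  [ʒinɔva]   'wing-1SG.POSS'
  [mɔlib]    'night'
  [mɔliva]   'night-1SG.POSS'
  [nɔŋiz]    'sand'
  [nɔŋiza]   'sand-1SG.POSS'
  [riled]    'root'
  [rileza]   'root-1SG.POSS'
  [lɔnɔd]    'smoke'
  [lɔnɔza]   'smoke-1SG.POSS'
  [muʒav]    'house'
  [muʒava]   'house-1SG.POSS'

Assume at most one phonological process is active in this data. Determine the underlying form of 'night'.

/mɔlib/

'night' shows [b] ~ [v] at the end of the stem ([mɔlib] vs [mɔliva]).
If /v/ were underlying and a rule turned it into [b] in isolation, 'house' would also alternate; but it has [v] in both [muʒav] and [muʒava].
So /b/ is underlying, and a rule of intervocalic spirantization — voiced stops become fricatives between vowels — gives [v].
Hence 'night' is /mɔlib/ underlyingly.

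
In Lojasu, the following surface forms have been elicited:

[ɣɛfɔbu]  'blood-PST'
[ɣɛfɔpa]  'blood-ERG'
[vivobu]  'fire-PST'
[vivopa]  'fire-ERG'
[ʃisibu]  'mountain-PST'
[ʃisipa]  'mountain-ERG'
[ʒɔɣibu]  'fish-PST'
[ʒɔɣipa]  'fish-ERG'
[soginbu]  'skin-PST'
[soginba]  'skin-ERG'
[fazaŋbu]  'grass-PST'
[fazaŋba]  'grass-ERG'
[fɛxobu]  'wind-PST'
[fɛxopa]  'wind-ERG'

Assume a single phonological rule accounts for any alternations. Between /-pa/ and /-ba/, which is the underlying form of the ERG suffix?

The ERG suffix surfaces as [-ba] and [-pa], depending on the final segment of the stem.
The PST suffix, which begins with [b], is invariant after every stem; so [b] is not altered by any rule here.
So the underlying form is /-pa/, and voiceless stops become voiced after a nasal.

/-pa/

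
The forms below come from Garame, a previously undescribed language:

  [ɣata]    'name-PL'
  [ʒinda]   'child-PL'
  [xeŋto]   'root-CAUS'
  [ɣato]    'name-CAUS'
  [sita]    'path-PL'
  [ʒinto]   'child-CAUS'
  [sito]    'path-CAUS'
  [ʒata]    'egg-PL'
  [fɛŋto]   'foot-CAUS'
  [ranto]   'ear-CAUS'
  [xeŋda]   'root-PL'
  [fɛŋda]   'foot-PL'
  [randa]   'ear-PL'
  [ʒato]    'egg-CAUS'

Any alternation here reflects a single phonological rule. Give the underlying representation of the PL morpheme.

/-da/

The PL morpheme has two allomorphs, [-da] and [-ta].
The CAUS suffix, which begins with [t], is invariant after every stem; so [t] is not altered by any rule here.
So the underlying form is /-da/, and voiced stops become voiceless after a vowel.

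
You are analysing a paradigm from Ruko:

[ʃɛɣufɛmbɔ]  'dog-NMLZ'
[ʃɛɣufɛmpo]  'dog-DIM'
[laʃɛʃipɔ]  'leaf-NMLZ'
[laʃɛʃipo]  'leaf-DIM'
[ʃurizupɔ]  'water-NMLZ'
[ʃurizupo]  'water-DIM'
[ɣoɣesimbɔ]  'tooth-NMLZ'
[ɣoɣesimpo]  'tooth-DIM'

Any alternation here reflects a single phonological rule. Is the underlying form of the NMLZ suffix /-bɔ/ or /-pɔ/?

/-bɔ/

The NMLZ suffix surfaces as [-bɔ] and [-pɔ], depending on the final segment of the stem.
By contrast the DIM suffix keeps its initial [p] throughout — that segment must be underlying.
So the underlying form is /-bɔ/, and voiced stops become voiceless after a vowel.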